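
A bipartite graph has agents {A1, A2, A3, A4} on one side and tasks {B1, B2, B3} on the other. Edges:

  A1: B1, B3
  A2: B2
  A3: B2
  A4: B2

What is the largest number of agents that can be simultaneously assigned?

Unit-capacity flow: source→left, listed edges, right→sink; max matching = max flow.
Augmenting path A1→B1 (+1); matched 1.
Augmenting path A2→B2 (+1); matched 2.
No augmenting path remains; maximum matching = 2.
König certificate: {A1, B2} is a vertex cover of size 2 (every listed pair touches it), so no matching can be larger.

2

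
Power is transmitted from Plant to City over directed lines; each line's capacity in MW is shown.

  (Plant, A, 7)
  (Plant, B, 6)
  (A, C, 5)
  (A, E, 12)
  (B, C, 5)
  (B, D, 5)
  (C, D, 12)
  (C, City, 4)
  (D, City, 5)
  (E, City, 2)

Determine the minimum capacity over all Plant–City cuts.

Augment Plant→A→C→City: bottleneck 4, flow now 4.
Augment Plant→A→E→City: bottleneck 2, flow now 6.
Augment Plant→B→D→City: bottleneck 5, flow now 11.
No augmenting path remains; maximum flow = 11.
By max-flow min-cut, the minimum cut capacity equals the max flow.
In the residual graph, reachable from Plant: {Plant, A, B, C, D, E}.
Min-cut edges: C→City (4), D→City (5), E→City (2); capacity 4 + 5 + 2 = 11.

11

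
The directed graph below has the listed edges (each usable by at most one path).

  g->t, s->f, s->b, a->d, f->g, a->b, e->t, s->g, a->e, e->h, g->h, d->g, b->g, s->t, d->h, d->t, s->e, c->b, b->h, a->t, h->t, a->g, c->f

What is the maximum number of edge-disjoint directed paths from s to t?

Assign every edge capacity 1; by Menger, the answer equals the max flow.
Path s→t (+1); total 1.
Path s→e→t (+1); total 2.
Path s→g→t (+1); total 3.
Path s→b→h→t (+1); total 4.
No residual s→t path; max flow = 4.
Certifying cut of size 4: {g→t, h→t, s→e, s→t}.

4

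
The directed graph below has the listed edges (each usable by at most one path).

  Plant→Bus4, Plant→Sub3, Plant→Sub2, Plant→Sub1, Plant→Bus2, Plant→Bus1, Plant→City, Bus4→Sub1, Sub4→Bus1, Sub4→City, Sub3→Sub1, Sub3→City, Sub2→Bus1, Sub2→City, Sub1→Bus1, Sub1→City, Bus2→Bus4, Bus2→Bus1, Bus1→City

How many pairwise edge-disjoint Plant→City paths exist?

5

Assign every edge capacity 1; by Menger, the answer equals the max flow.
Path Plant→City (+1); total 1.
Path Plant→Sub3→City (+1); total 2.
Path Plant→Sub2→City (+1); total 3.
Path Plant→Sub1→City (+1); total 4.
Path Plant→Bus1→City (+1); total 5.
No residual Plant→City path; max flow = 5.
Certifying cut of size 5: {Bus1→City, Plant→City, Plant→Sub2, Plant→Sub3, Sub1→City}.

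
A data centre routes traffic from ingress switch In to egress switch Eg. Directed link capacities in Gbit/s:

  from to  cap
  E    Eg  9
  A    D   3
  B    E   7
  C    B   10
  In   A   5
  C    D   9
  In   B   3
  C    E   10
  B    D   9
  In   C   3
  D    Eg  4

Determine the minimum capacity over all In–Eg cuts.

9

Augment In→A→D→Eg: bottleneck 3, flow now 3.
Augment In→B→D→Eg: bottleneck 1, flow now 4.
Augment In→B→E→Eg: bottleneck 2, flow now 6.
Augment In→C→E→Eg: bottleneck 3, flow now 9.
No augmenting path remains; maximum flow = 9.
By max-flow min-cut, the minimum cut capacity equals the max flow.
In the residual graph, reachable from In: {In, A}.
Min-cut edges: In→B (3), In→C (3), A→D (3); capacity 3 + 3 + 3 = 9.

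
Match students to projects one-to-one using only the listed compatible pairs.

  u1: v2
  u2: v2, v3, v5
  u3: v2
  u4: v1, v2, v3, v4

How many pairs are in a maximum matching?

Unit-capacity flow: source→left, listed edges, right→sink; max matching = max flow.
Augmenting path u1→v2 (+1); matched 1.
Augmenting path u2→v3 (+1); matched 2.
Augmenting path u4→v1 (+1); matched 3.
No augmenting path remains; maximum matching = 3.
König certificate: {u2, u4, v2} is a vertex cover of size 3 (every listed pair touches it), so no matching can be larger.

3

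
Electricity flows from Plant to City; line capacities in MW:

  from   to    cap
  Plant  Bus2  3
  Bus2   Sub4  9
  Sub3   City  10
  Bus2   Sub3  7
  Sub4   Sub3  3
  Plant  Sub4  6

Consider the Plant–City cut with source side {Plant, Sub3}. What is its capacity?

Edges leaving {Plant, Sub3}: Plant→Sub4 (6), Plant→Bus2 (3), Sub3→City (10).
Cut capacity = 6 + 3 + 10 = 19.

19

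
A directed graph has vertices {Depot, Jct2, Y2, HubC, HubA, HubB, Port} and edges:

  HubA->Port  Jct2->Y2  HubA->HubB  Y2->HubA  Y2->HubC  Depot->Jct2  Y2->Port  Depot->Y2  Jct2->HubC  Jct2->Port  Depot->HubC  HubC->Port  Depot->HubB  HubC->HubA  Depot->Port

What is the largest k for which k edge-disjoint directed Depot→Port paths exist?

4

Assign every edge capacity 1; by Menger, the answer equals the max flow.
Path Depot→Port (+1); total 1.
Path Depot→Jct2→Port (+1); total 2.
Path Depot→Y2→Port (+1); total 3.
Path Depot→HubC→Port (+1); total 4.
No residual Depot→Port path; max flow = 4.
Certifying cut of size 4: {Depot→HubC, Depot→Jct2, Depot→Port, Depot→Y2}.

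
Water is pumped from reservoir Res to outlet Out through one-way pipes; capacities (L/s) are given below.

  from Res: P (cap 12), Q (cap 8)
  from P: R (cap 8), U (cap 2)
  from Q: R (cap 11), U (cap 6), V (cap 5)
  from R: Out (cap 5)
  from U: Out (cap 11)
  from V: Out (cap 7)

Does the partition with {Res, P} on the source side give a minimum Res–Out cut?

Given cut capacity: 8 + 8 + 2 = 18.
Augment Res→P→R→Out: bottleneck 5, flow now 5.
Augment Res→P→U→Out: bottleneck 2, flow now 7.
Augment Res→Q→U→Out: bottleneck 6, flow now 13.
Augment Res→Q→V→Out: bottleneck 2, flow now 15.
No augmenting path remains; maximum flow = 15.
In the residual graph, reachable from Res: {Res, P, R}.
Min-cut edges: Res→Q (8), P→U (2), R→Out (5); capacity 8 + 2 + 5 = 15.
Cut capacity 18 exceeds the max flow 15, so it is not minimum.

No — its capacity is 18, but the minimum cut has capacity 15.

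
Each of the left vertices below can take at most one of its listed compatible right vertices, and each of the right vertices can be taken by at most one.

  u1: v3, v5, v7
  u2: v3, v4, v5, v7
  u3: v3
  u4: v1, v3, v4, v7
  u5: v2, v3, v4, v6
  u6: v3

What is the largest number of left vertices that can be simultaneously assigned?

Unit-capacity flow: source→left, listed edges, right→sink; max matching = max flow.
Augmenting path u1→v3 (+1); matched 1.
Augmenting path u2→v4 (+1); matched 2.
Augmenting path u4→v1 (+1); matched 3.
Augmenting path u5→v2 (+1); matched 4.
Augmenting path u3→v3→u1→v5 (+1); matched 5.
No augmenting path remains; maximum matching = 5.
König certificate: {u1, u2, u4, u5, v3} is a vertex cover of size 5 (every listed pair touches it), so no matching can be larger.

5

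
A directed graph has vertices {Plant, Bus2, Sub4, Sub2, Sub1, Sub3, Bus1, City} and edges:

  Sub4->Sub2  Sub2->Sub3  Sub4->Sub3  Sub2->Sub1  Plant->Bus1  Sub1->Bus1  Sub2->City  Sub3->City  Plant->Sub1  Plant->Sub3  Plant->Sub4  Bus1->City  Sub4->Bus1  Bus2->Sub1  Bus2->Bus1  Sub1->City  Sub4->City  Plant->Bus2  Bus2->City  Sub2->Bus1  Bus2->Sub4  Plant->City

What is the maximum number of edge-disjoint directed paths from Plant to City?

6

Assign every edge capacity 1; by Menger, the answer equals the max flow.
Path Plant→City (+1); total 1.
Path Plant→Bus2→City (+1); total 2.
Path Plant→Sub4→City (+1); total 3.
Path Plant→Sub1→City (+1); total 4.
Path Plant→Sub3→City (+1); total 5.
Path Plant→Bus1→City (+1); total 6.
No residual Plant→City path; max flow = 6.
Certifying cut of size 6: {Plant→Bus1, Plant→Bus2, Plant→City, Plant→Sub1, Plant→Sub3, Plant→Sub4}.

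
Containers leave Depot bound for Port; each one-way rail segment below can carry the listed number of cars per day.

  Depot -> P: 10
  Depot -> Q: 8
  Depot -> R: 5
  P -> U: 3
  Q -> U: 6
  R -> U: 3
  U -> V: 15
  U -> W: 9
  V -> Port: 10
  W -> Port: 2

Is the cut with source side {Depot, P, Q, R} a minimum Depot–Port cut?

Yes — it is a minimum cut (capacity 12).

Given cut capacity: 3 + 6 + 3 = 12.
Augment Depot→P→U→V→Port: bottleneck 3, flow now 3.
Augment Depot→Q→U→V→Port: bottleneck 6, flow now 9.
Augment Depot→R→U→V→Port: bottleneck 1, flow now 10.
Augment Depot→R→U→W→Port: bottleneck 2, flow now 12.
No augmenting path remains; maximum flow = 12.
Cut capacity 12 equals the max flow, so it is a minimum cut.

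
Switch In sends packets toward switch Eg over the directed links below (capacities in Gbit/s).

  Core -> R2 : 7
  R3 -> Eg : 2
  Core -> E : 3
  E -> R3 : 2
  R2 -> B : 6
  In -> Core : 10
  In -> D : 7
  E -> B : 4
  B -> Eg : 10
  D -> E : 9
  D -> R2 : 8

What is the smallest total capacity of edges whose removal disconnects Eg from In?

12

Augment In→Core→R2→B→Eg: bottleneck 6, flow now 6.
Augment In→Core→E→B→Eg: bottleneck 3, flow now 9.
Augment In→D→E→B→Eg: bottleneck 1, flow now 10.
Augment In→D→E→R3→Eg: bottleneck 2, flow now 12.
No augmenting path remains; maximum flow = 12.
By max-flow min-cut, the minimum cut capacity equals the max flow.
In the residual graph, reachable from In: {In, Core, D, R2, E}.
Min-cut edges: R2→B (6), E→B (4), E→R3 (2); capacity 6 + 4 + 2 = 12.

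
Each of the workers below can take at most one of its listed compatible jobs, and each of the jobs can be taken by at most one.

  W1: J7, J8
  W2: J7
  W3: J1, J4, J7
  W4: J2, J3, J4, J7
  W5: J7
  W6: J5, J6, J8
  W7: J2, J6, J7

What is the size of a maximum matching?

Unit-capacity flow: source→left, listed edges, right→sink; max matching = max flow.
Augmenting path W1→J7 (+1); matched 1.
Augmenting path W3→J1 (+1); matched 2.
Augmenting path W4→J2 (+1); matched 3.
Augmenting path W6→J5 (+1); matched 4.
Augmenting path W7→J6 (+1); matched 5.
Augmenting path W2→J7→W1→J8 (+1); matched 6.
No augmenting path remains; maximum matching = 6.
König certificate: {W1, W3, W4, W6, W7, J7} is a vertex cover of size 6 (every listed pair touches it), so no matching can be larger.

6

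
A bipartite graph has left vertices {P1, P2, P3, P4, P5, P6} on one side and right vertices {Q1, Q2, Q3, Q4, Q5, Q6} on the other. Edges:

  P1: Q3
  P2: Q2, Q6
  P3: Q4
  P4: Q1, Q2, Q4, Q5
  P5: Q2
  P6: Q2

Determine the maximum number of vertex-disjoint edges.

Unit-capacity flow: source→left, listed edges, right→sink; max matching = max flow.
Augmenting path P1→Q3 (+1); matched 1.
Augmenting path P2→Q2 (+1); matched 2.
Augmenting path P3→Q4 (+1); matched 3.
Augmenting path P4→Q1 (+1); matched 4.
Augmenting path P5→Q2→P2→Q6 (+1); matched 5.
No augmenting path remains; maximum matching = 5.
König certificate: {P1, P2, P3, P4, Q2} is a vertex cover of size 5 (every listed pair touches it), so no matching can be larger.

5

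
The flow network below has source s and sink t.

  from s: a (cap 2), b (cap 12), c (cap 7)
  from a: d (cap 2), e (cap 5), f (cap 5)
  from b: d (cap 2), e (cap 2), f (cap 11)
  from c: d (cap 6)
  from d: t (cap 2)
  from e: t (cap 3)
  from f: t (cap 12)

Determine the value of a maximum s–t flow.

Augment s→a→d→t: bottleneck 2, flow now 2.
Augment s→b→e→t: bottleneck 2, flow now 4.
Augment s→b→f→t: bottleneck 10, flow now 14.
Augment s→c→d→a→e→t: bottleneck 1, flow now 15. (uses reverse residual edge)
Augment s→c→d→a→f→t: bottleneck 1, flow now 16. (uses reverse residual edge)
No augmenting path remains; maximum flow = 16.
In the residual graph, reachable from s: {s, c, d}.
Min-cut edges: s→a (2), s→b (12), d→t (2); capacity 2 + 12 + 2 = 16.
This cut is saturated, so no flow can exceed 16.

16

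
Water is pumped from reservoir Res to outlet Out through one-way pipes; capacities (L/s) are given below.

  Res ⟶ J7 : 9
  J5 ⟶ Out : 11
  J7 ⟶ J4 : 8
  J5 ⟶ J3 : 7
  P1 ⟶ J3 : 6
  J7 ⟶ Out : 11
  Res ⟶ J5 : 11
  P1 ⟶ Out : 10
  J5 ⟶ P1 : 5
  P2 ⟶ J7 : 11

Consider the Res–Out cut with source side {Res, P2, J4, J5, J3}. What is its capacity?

36

Edges leaving {Res, P2, J4, J5, J3}: Res→J7 (9), P2→J7 (11), J5→P1 (5), J5→Out (11).
Cut capacity = 9 + 11 + 5 + 11 = 36.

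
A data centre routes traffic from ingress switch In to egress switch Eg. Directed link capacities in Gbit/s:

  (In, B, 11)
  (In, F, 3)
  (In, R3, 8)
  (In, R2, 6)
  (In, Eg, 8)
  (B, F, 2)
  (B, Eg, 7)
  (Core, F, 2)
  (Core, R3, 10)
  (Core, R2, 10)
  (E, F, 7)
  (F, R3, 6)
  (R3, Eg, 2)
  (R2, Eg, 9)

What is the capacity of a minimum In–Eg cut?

23

Augment In→Eg: bottleneck 8, flow now 8.
Augment In→B→Eg: bottleneck 7, flow now 15.
Augment In→R3→Eg: bottleneck 2, flow now 17.
Augment In→R2→Eg: bottleneck 6, flow now 23.
No augmenting path remains; maximum flow = 23.
By max-flow min-cut, the minimum cut capacity equals the max flow.
In the residual graph, reachable from In: {In, B, F, R3}.
Min-cut edges: In→R2 (6), In→Eg (8), B→Eg (7), R3→Eg (2); capacity 6 + 8 + 7 + 2 = 23.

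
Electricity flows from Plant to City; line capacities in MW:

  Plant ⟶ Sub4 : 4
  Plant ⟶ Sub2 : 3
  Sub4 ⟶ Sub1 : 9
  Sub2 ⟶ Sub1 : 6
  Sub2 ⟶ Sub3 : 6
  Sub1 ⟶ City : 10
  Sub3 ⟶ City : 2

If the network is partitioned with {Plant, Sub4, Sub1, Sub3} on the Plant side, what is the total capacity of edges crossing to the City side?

Edges leaving {Plant, Sub4, Sub1, Sub3}: Plant→Sub2 (3), Sub1→City (10), Sub3→City (2).
Cut capacity = 3 + 10 + 2 = 15.

15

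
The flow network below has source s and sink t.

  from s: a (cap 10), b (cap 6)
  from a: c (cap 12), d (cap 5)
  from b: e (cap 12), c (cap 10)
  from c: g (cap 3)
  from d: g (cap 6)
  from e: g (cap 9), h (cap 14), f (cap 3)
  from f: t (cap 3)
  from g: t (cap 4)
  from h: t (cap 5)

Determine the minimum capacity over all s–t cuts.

Augment s→a→c→g→t: bottleneck 3, flow now 3.
Augment s→a→d→g→t: bottleneck 1, flow now 4.
Augment s→b→e→f→t: bottleneck 3, flow now 7.
Augment s→b→e→h→t: bottleneck 3, flow now 10.
No augmenting path remains; maximum flow = 10.
By max-flow min-cut, the minimum cut capacity equals the max flow.
In the residual graph, reachable from s: {s, a, c, d, g}.
Min-cut edges: s→b (6), g→t (4); capacity 6 + 4 = 10.

10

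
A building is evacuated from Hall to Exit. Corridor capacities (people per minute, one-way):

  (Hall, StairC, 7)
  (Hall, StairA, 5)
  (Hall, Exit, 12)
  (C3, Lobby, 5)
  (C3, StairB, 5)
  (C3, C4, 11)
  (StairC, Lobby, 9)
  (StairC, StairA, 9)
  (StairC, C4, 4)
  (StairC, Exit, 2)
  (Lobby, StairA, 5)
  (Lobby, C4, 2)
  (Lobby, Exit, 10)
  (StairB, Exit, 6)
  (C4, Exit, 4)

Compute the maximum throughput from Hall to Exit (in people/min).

19

Augment Hall→Exit: bottleneck 12, flow now 12.
Augment Hall→StairC→Exit: bottleneck 2, flow now 14.
Augment Hall→StairC→Lobby→Exit: bottleneck 5, flow now 19.
No augmenting path remains; maximum flow = 19.
In the residual graph, reachable from Hall: {Hall, StairA}.
Min-cut edges: Hall→StairC (7), Hall→Exit (12); capacity 7 + 12 = 19.
This cut is saturated, so no flow can exceed 19.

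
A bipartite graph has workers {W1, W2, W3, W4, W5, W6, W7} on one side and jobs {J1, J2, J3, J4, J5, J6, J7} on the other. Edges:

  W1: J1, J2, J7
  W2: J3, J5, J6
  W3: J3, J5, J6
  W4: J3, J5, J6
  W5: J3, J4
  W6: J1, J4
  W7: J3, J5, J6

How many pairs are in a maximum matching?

6

Unit-capacity flow: source→left, listed edges, right→sink; max matching = max flow.
Augmenting path W1→J1 (+1); matched 1.
Augmenting path W2→J3 (+1); matched 2.
Augmenting path W3→J5 (+1); matched 3.
Augmenting path W4→J6 (+1); matched 4.
Augmenting path W5→J4 (+1); matched 5.
Augmenting path W6→J1→W1→J2 (+1); matched 6.
No augmenting path remains; maximum matching = 6.
König certificate: {W1, W5, W6, J3, J5, J6} is a vertex cover of size 6 (every listed pair touches it), so no matching can be larger.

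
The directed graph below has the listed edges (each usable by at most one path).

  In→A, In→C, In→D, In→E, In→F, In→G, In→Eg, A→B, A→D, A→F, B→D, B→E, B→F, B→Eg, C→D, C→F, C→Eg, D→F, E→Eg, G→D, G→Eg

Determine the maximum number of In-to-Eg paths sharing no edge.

Assign every edge capacity 1; by Menger, the answer equals the max flow.
Path In→Eg (+1); total 1.
Path In→C→Eg (+1); total 2.
Path In→E→Eg (+1); total 3.
Path In→G→Eg (+1); total 4.
Path In→A→B→Eg (+1); total 5.
No residual In→Eg path; max flow = 5.
Certifying cut of size 5: {In→A, In→C, In→E, In→Eg, In→G}.

5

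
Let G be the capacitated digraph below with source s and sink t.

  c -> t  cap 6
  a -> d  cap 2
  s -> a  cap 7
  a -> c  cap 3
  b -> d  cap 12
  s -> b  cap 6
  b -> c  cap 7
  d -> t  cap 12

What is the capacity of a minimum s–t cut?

Augment s→a→c→t: bottleneck 3, flow now 3.
Augment s→a→d→t: bottleneck 2, flow now 5.
Augment s→b→c→t: bottleneck 3, flow now 8.
Augment s→b→d→t: bottleneck 3, flow now 11.
No augmenting path remains; maximum flow = 11.
By max-flow min-cut, the minimum cut capacity equals the max flow.
In the residual graph, reachable from s: {s, a}.
Min-cut edges: s→b (6), a→c (3), a→d (2); capacity 6 + 3 + 2 = 11.

11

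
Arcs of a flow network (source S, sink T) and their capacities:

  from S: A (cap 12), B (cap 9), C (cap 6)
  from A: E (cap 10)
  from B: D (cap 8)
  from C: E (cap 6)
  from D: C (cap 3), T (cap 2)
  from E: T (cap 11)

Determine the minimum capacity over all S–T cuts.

13

Augment S→A→E→T: bottleneck 10, flow now 10.
Augment S→B→D→T: bottleneck 2, flow now 12.
Augment S→C→E→T: bottleneck 1, flow now 13.
No augmenting path remains; maximum flow = 13.
By max-flow min-cut, the minimum cut capacity equals the max flow.
In the residual graph, reachable from S: {S, A, B, C, D, E}.
Min-cut edges: D→T (2), E→T (11); capacity 2 + 11 = 13.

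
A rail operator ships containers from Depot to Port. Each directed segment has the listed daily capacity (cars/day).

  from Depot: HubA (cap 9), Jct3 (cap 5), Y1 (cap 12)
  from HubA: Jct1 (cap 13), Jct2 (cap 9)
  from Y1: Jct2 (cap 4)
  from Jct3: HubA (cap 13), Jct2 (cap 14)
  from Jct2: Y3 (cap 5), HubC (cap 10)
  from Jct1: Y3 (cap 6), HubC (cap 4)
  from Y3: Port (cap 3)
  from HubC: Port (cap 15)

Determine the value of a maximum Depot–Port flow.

17

Augment Depot→HubA→Jct2→Y3→Port: bottleneck 3, flow now 3.
Augment Depot→HubA→Jct2→HubC→Port: bottleneck 6, flow now 9.
Augment Depot→Y1→Jct2→HubC→Port: bottleneck 4, flow now 13.
Augment Depot→Jct3→HubA→Jct1→HubC→Port: bottleneck 4, flow now 17.
No augmenting path remains; maximum flow = 17.
In the residual graph, reachable from Depot: {Depot, HubA, Y1, Jct3, Jct2, Jct1, Y3}.
Min-cut edges: Jct2→HubC (10), Jct1→HubC (4), Y3→Port (3); capacity 10 + 4 + 3 = 17.
This cut is saturated, so no flow can exceed 17.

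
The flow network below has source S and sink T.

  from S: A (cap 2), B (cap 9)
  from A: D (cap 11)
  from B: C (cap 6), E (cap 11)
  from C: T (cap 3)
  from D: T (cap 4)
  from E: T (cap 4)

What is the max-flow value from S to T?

9

Augment S→A→D→T: bottleneck 2, flow now 2.
Augment S→B→C→T: bottleneck 3, flow now 5.
Augment S→B→E→T: bottleneck 4, flow now 9.
No augmenting path remains; maximum flow = 9.
In the residual graph, reachable from S: {S, B, C, E}.
Min-cut edges: S→A (2), C→T (3), E→T (4); capacity 2 + 3 + 4 = 9.
This cut is saturated, so no flow can exceed 9.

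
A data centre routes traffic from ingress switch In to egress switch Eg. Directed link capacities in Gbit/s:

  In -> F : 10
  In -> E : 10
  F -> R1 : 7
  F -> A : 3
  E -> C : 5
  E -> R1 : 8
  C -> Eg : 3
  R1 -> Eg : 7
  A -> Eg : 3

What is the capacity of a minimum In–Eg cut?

Augment In→F→R1→Eg: bottleneck 7, flow now 7.
Augment In→F→A→Eg: bottleneck 3, flow now 10.
Augment In→E→C→Eg: bottleneck 3, flow now 13.
No augmenting path remains; maximum flow = 13.
By max-flow min-cut, the minimum cut capacity equals the max flow.
In the residual graph, reachable from In: {In, F, E, C, R1}.
Min-cut edges: F→A (3), C→Eg (3), R1→Eg (7); capacity 3 + 3 + 7 = 13.

13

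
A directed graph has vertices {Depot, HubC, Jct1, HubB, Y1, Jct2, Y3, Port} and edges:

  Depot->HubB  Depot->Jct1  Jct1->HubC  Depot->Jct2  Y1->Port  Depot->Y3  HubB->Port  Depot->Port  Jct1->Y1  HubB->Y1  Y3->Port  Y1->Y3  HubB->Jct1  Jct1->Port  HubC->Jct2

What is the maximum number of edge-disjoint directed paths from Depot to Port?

4

Assign every edge capacity 1; by Menger, the answer equals the max flow.
Path Depot→Port (+1); total 1.
Path Depot→Jct1→Port (+1); total 2.
Path Depot→HubB→Port (+1); total 3.
Path Depot→Y3→Port (+1); total 4.
No residual Depot→Port path; max flow = 4.
Certifying cut of size 4: {Depot→HubB, Depot→Jct1, Depot→Port, Depot→Y3}.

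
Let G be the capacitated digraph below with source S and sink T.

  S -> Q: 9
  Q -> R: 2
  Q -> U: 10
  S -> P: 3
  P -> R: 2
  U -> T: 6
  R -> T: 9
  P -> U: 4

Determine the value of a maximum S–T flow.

Augment S→P→R→T: bottleneck 2, flow now 2.
Augment S→P→U→T: bottleneck 1, flow now 3.
Augment S→Q→R→T: bottleneck 2, flow now 5.
Augment S→Q→U→T: bottleneck 5, flow now 10.
No augmenting path remains; maximum flow = 10.
In the residual graph, reachable from S: {S, P, Q, U}.
Min-cut edges: P→R (2), Q→R (2), U→T (6); capacity 2 + 2 + 6 = 10.
This cut is saturated, so no flow can exceed 10.

10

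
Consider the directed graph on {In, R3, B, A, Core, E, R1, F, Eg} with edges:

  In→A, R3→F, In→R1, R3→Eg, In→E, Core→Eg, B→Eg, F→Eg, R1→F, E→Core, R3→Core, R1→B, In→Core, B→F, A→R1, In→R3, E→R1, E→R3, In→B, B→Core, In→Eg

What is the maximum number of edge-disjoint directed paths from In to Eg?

5

Assign every edge capacity 1; by Menger, the answer equals the max flow.
Path In→Eg (+1); total 1.
Path In→R3→Eg (+1); total 2.
Path In→B→Eg (+1); total 3.
Path In→Core→Eg (+1); total 4.
Path In→R1→F→Eg (+1); total 5.
No residual In→Eg path; max flow = 5.
Certifying cut of size 5: {B→Eg, Core→Eg, F→Eg, In→Eg, R3→Eg}.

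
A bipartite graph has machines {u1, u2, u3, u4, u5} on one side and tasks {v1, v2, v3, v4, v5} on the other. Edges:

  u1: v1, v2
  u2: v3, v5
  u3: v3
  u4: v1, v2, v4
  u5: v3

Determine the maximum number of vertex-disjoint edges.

4

Unit-capacity flow: source→left, listed edges, right→sink; max matching = max flow.
Augmenting path u1→v1 (+1); matched 1.
Augmenting path u2→v3 (+1); matched 2.
Augmenting path u4→v2 (+1); matched 3.
Augmenting path u3→v3→u2→v5 (+1); matched 4.
No augmenting path remains; maximum matching = 4.
König certificate: {u1, u2, u4, v3} is a vertex cover of size 4 (every listed pair touches it), so no matching can be larger.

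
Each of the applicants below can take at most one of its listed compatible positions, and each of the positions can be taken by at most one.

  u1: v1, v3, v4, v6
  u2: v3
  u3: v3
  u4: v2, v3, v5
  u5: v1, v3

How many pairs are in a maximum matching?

Unit-capacity flow: source→left, listed edges, right→sink; max matching = max flow.
Augmenting path u1→v1 (+1); matched 1.
Augmenting path u2→v3 (+1); matched 2.
Augmenting path u4→v2 (+1); matched 3.
Augmenting path u5→v1→u1→v4 (+1); matched 4.
No augmenting path remains; maximum matching = 4.
König certificate: {u1, u4, u5, v3} is a vertex cover of size 4 (every listed pair touches it), so no matching can be larger.

4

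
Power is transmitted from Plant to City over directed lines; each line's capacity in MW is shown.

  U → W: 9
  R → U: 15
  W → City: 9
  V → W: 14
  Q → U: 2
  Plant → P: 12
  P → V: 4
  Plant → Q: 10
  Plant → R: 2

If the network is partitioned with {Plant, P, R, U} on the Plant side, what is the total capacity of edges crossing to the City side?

Edges leaving {Plant, P, R, U}: Plant→Q (10), P→V (4), U→W (9).
Cut capacity = 10 + 4 + 9 = 23.

23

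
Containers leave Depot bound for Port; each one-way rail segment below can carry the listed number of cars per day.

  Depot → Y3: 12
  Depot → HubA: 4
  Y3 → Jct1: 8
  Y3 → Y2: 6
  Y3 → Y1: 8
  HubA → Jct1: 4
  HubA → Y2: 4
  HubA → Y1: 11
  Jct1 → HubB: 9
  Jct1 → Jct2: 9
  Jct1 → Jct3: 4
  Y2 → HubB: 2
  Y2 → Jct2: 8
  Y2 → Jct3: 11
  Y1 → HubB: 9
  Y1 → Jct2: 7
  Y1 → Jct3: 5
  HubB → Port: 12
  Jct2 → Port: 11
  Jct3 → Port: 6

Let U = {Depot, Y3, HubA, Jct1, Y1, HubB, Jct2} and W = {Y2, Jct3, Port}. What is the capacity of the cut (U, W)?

Edges leaving {Depot, Y3, HubA, Jct1, Y1, HubB, Jct2}: Y3→Y2 (6), HubA→Y2 (4), Jct1→Jct3 (4), Y1→Jct3 (5), HubB→Port (12), Jct2→Port (11).
Cut capacity = 6 + 4 + 4 + 5 + 12 + 11 = 42.

42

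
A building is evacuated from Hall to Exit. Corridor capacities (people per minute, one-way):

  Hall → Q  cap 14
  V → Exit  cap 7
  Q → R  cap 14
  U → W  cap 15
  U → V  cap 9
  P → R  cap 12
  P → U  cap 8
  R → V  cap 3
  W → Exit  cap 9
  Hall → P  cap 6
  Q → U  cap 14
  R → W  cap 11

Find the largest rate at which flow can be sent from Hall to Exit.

Augment Hall→P→R→V→Exit: bottleneck 3, flow now 3.
Augment Hall→P→R→W→Exit: bottleneck 3, flow now 6.
Augment Hall→Q→R→W→Exit: bottleneck 6, flow now 12.
Augment Hall→Q→U→V→Exit: bottleneck 4, flow now 16.
No augmenting path remains; maximum flow = 16.
In the residual graph, reachable from Hall: {Hall, P, Q, R, U, V, W}.
Min-cut edges: V→Exit (7), W→Exit (9); capacity 7 + 9 = 16.
This cut is saturated, so no flow can exceed 16.

16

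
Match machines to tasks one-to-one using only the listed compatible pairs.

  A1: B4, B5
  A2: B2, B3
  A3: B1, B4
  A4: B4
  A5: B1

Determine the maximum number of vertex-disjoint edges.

Unit-capacity flow: source→left, listed edges, right→sink; max matching = max flow.
Augmenting path A1→B4 (+1); matched 1.
Augmenting path A2→B2 (+1); matched 2.
Augmenting path A3→B1 (+1); matched 3.
Augmenting path A4→B4→A1→B5 (+1); matched 4.
No augmenting path remains; maximum matching = 4.
König certificate: {A1, A2, B1, B4} is a vertex cover of size 4 (every listed pair touches it), so no matching can be larger.

4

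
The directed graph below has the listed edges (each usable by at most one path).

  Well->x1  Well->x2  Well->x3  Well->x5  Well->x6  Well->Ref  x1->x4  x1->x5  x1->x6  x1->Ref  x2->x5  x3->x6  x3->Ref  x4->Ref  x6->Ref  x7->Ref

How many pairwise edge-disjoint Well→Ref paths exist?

4

Assign every edge capacity 1; by Menger, the answer equals the max flow.
Path Well→Ref (+1); total 1.
Path Well→x1→Ref (+1); total 2.
Path Well→x3→Ref (+1); total 3.
Path Well→x6→Ref (+1); total 4.
No residual Well→Ref path; max flow = 4.
Certifying cut of size 4: {Well→Ref, Well→x1, Well→x3, Well→x6}.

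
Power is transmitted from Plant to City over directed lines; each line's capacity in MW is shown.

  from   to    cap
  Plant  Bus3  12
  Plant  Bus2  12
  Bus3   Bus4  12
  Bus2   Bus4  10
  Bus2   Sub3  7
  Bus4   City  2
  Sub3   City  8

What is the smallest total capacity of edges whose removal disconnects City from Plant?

9

Augment Plant→Bus3→Bus4→City: bottleneck 2, flow now 2.
Augment Plant→Bus2→Sub3→City: bottleneck 7, flow now 9.
No augmenting path remains; maximum flow = 9.
By max-flow min-cut, the minimum cut capacity equals the max flow.
In the residual graph, reachable from Plant: {Plant, Bus3, Bus2, Bus4}.
Min-cut edges: Bus2→Sub3 (7), Bus4→City (2); capacity 7 + 2 = 9.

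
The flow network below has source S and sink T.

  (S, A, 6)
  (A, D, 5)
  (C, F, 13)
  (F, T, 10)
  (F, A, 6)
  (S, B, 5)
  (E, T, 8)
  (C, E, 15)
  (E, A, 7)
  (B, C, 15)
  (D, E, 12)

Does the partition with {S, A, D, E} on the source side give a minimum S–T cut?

Given cut capacity: 5 + 8 = 13.
Augment S→A→D→E→T: bottleneck 5, flow now 5.
Augment S→B→C→E→T: bottleneck 3, flow now 8.
Augment S→B→C→F→T: bottleneck 2, flow now 10.
No augmenting path remains; maximum flow = 10.
In the residual graph, reachable from S: {S, A}.
Min-cut edges: S→B (5), A→D (5); capacity 5 + 5 = 10.
Cut capacity 13 exceeds the max flow 10, so it is not minimum.

No — its capacity is 13, but the minimum cut has capacity 10.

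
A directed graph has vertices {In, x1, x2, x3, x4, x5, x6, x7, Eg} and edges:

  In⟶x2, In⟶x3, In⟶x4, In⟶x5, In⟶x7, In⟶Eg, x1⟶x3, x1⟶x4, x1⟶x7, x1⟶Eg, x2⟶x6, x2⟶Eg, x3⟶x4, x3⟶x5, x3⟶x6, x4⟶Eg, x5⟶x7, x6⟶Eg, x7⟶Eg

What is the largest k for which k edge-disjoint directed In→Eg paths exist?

Assign every edge capacity 1; by Menger, the answer equals the max flow.
Path In→Eg (+1); total 1.
Path In→x2→Eg (+1); total 2.
Path In→x4→Eg (+1); total 3.
Path In→x7→Eg (+1); total 4.
Path In→x3→x6→Eg (+1); total 5.
No residual In→Eg path; max flow = 5.
Certifying cut of size 5: {In→Eg, In→x2, In→x3, In→x4, x7→Eg}.

5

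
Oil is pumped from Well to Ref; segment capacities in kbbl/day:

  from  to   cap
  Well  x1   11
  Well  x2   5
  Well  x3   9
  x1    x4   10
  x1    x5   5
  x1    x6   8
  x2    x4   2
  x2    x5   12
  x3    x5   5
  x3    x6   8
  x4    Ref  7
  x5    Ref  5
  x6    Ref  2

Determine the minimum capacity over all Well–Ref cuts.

Augment Well→x1→x4→Ref: bottleneck 7, flow now 7.
Augment Well→x1→x5→Ref: bottleneck 4, flow now 11.
Augment Well→x2→x5→Ref: bottleneck 1, flow now 12.
Augment Well→x3→x6→Ref: bottleneck 2, flow now 14.
No augmenting path remains; maximum flow = 14.
By max-flow min-cut, the minimum cut capacity equals the max flow.
In the residual graph, reachable from Well: {Well, x1, x2, x3, x4, x5, x6}.
Min-cut edges: x4→Ref (7), x5→Ref (5), x6→Ref (2); capacity 7 + 5 + 2 = 14.

14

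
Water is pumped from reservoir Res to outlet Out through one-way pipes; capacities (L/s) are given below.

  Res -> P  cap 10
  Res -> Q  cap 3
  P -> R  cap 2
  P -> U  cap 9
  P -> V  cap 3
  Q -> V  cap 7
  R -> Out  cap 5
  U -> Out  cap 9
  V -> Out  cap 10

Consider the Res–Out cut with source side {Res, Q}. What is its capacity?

17

Edges leaving {Res, Q}: Res→P (10), Q→V (7).
Cut capacity = 10 + 7 = 17.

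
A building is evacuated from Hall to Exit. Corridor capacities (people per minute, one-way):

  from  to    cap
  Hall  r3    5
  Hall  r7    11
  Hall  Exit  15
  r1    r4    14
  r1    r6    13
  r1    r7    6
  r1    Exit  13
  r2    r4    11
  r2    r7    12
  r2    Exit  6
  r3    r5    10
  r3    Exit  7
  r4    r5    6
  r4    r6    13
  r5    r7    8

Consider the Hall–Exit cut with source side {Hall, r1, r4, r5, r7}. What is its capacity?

Edges leaving {Hall, r1, r4, r5, r7}: Hall→r3 (5), Hall→Exit (15), r1→r6 (13), r1→Exit (13), r4→r6 (13).
Cut capacity = 5 + 15 + 13 + 13 + 13 = 59.

59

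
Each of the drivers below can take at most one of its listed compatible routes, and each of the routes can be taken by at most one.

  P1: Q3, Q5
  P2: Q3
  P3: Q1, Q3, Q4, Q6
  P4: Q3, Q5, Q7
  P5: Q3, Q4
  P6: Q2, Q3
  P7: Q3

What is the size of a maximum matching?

Unit-capacity flow: source→left, listed edges, right→sink; max matching = max flow.
Augmenting path P1→Q3 (+1); matched 1.
Augmenting path P3→Q1 (+1); matched 2.
Augmenting path P4→Q5 (+1); matched 3.
Augmenting path P5→Q4 (+1); matched 4.
Augmenting path P6→Q2 (+1); matched 5.
Augmenting path P2→Q3→P1→Q5→P4→Q7 (+1); matched 6.
No augmenting path remains; maximum matching = 6.
König certificate: {P1, P3, P4, P5, P6, Q3} is a vertex cover of size 6 (every listed pair touches it), so no matching can be larger.

6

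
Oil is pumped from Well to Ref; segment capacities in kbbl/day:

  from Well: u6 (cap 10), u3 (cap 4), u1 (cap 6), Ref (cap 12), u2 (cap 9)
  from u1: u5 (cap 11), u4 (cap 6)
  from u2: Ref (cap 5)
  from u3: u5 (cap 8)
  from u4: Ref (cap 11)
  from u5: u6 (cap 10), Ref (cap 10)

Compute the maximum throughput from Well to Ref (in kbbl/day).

Augment Well→Ref: bottleneck 12, flow now 12.
Augment Well→u2→Ref: bottleneck 5, flow now 17.
Augment Well→u1→u4→Ref: bottleneck 6, flow now 23.
Augment Well→u3→u5→Ref: bottleneck 4, flow now 27.
No augmenting path remains; maximum flow = 27.
In the residual graph, reachable from Well: {Well, u2, u6}.
Min-cut edges: Well→u1 (6), Well→u3 (4), Well→Ref (12), u2→Ref (5); capacity 6 + 4 + 12 + 5 = 27.
This cut is saturated, so no flow can exceed 27.

27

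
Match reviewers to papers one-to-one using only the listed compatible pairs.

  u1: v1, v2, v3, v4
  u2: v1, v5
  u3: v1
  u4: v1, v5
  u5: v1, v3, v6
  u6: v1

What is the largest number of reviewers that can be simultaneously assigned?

4

Unit-capacity flow: source→left, listed edges, right→sink; max matching = max flow.
Augmenting path u1→v1 (+1); matched 1.
Augmenting path u2→v5 (+1); matched 2.
Augmenting path u5→v3 (+1); matched 3.
Augmenting path u3→v1→u1→v2 (+1); matched 4.
No augmenting path remains; maximum matching = 4.
König certificate: {u1, u5, v1, v5} is a vertex cover of size 4 (every listed pair touches it), so no matching can be larger.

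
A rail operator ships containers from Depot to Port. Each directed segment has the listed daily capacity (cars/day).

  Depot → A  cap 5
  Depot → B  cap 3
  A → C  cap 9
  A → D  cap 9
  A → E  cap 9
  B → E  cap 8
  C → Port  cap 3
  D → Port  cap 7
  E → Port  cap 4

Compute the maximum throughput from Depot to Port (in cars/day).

Augment Depot→A→C→Port: bottleneck 3, flow now 3.
Augment Depot→A→D→Port: bottleneck 2, flow now 5.
Augment Depot→B→E→Port: bottleneck 3, flow now 8.
No augmenting path remains; maximum flow = 8.
In the residual graph, reachable from Depot: {Depot}.
Min-cut edges: Depot→A (5), Depot→B (3); capacity 5 + 3 = 8.
This cut is saturated, so no flow can exceed 8.

8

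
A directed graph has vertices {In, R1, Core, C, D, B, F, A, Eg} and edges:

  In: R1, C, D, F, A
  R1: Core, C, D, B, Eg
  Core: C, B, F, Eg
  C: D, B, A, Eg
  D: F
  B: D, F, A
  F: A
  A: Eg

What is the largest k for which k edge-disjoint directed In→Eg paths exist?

3

Assign every edge capacity 1; by Menger, the answer equals the max flow.
Path In→R1→Eg (+1); total 1.
Path In→C→Eg (+1); total 2.
Path In→A→Eg (+1); total 3.
No residual In→Eg path; max flow = 3.
Certifying cut of size 3: {A→Eg, In→C, In→R1}.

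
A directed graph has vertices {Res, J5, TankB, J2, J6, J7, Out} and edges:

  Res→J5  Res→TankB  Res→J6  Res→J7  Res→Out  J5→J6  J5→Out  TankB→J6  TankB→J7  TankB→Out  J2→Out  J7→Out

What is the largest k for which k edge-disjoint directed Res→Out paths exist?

4

Assign every edge capacity 1; by Menger, the answer equals the max flow.
Path Res→Out (+1); total 1.
Path Res→J5→Out (+1); total 2.
Path Res→TankB→Out (+1); total 3.
Path Res→J7→Out (+1); total 4.
No residual Res→Out path; max flow = 4.
Certifying cut of size 4: {Res→J5, Res→J7, Res→Out, Res→TankB}.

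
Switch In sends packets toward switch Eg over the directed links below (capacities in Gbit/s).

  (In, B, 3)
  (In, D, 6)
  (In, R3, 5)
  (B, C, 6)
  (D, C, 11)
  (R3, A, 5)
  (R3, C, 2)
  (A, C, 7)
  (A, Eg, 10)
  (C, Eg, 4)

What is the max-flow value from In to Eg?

Augment In→B→C→Eg: bottleneck 3, flow now 3.
Augment In→D→C→Eg: bottleneck 1, flow now 4.
Augment In→R3→A→Eg: bottleneck 5, flow now 9.
No augmenting path remains; maximum flow = 9.
In the residual graph, reachable from In: {In, B, D, C}.
Min-cut edges: In→R3 (5), C→Eg (4); capacity 5 + 4 = 9.
This cut is saturated, so no flow can exceed 9.

9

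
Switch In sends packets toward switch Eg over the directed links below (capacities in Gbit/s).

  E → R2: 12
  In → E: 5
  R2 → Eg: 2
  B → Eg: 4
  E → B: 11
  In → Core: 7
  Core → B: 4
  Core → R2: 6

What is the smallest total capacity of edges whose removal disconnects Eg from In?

6

Augment In→Core→B→Eg: bottleneck 4, flow now 4.
Augment In→Core→R2→Eg: bottleneck 2, flow now 6.
No augmenting path remains; maximum flow = 6.
By max-flow min-cut, the minimum cut capacity equals the max flow.
In the residual graph, reachable from In: {In, Core, E, B, R2}.
Min-cut edges: B→Eg (4), R2→Eg (2); capacity 4 + 2 = 6.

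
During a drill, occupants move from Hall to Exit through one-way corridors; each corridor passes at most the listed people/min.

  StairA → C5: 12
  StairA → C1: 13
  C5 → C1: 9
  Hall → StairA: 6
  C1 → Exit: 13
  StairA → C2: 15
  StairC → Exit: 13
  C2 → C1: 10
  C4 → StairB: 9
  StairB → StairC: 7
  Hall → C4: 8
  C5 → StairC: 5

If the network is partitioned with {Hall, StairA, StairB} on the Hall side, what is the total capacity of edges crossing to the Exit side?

Edges leaving {Hall, StairA, StairB}: Hall→C4 (8), StairA→C2 (15), StairA→C5 (12), StairA→C1 (13), StairB→StairC (7).
Cut capacity = 8 + 15 + 12 + 13 + 7 = 55.

55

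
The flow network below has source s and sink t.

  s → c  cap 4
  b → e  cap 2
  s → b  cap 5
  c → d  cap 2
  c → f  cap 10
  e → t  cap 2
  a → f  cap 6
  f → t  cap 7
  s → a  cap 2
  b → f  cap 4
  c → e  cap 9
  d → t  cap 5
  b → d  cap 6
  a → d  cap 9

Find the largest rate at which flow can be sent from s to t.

Augment s→a→d→t: bottleneck 2, flow now 2.
Augment s→b→d→t: bottleneck 3, flow now 5.
Augment s→b→e→t: bottleneck 2, flow now 7.
Augment s→c→f→t: bottleneck 4, flow now 11.
No augmenting path remains; maximum flow = 11.
In the residual graph, reachable from s: {s}.
Min-cut edges: s→a (2), s→b (5), s→c (4); capacity 2 + 5 + 4 = 11.
This cut is saturated, so no flow can exceed 11.

11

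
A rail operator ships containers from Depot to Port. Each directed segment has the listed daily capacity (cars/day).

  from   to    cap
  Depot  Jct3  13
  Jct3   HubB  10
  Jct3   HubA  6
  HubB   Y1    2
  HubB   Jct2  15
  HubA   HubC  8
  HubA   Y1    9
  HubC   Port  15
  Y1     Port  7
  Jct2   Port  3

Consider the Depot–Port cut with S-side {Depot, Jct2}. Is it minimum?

Given cut capacity: 13 + 3 = 16.
Augment Depot→Jct3→HubB→Y1→Port: bottleneck 2, flow now 2.
Augment Depot→Jct3→HubB→Jct2→Port: bottleneck 3, flow now 5.
Augment Depot→Jct3→HubA→HubC→Port: bottleneck 6, flow now 11.
No augmenting path remains; maximum flow = 11.
In the residual graph, reachable from Depot: {Depot, Jct3, HubB, Jct2}.
Min-cut edges: Jct3→HubA (6), HubB→Y1 (2), Jct2→Port (3); capacity 6 + 2 + 3 = 11.
Cut capacity 16 exceeds the max flow 11, so it is not minimum.

No — its capacity is 16, but the minimum cut has capacity 11.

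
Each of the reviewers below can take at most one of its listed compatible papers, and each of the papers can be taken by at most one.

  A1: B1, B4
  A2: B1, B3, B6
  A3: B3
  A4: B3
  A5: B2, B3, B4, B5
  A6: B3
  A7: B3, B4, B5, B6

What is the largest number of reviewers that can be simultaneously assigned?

Unit-capacity flow: source→left, listed edges, right→sink; max matching = max flow.
Augmenting path A1→B1 (+1); matched 1.
Augmenting path A2→B3 (+1); matched 2.
Augmenting path A5→B2 (+1); matched 3.
Augmenting path A7→B4 (+1); matched 4.
Augmenting path A3→B3→A2→B6 (+1); matched 5.
No augmenting path remains; maximum matching = 5.
König certificate: {A1, A2, A5, A7, B3} is a vertex cover of size 5 (every listed pair touches it), so no matching can be larger.

5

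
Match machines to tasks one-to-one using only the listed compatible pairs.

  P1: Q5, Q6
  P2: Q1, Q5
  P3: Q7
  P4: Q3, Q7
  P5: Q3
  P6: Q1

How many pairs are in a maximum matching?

Unit-capacity flow: source→left, listed edges, right→sink; max matching = max flow.
Augmenting path P1→Q5 (+1); matched 1.
Augmenting path P2→Q1 (+1); matched 2.
Augmenting path P3→Q7 (+1); matched 3.
Augmenting path P4→Q3 (+1); matched 4.
Augmenting path P6→Q1→P2→Q5→P1→Q6 (+1); matched 5.
No augmenting path remains; maximum matching = 5.
König certificate: {P1, P2, P6, Q3, Q7} is a vertex cover of size 5 (every listed pair touches it), so no matching can be larger.

5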